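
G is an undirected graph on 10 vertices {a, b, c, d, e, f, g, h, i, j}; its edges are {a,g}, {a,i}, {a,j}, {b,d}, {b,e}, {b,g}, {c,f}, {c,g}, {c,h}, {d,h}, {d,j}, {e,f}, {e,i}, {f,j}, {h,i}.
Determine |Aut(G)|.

120

G is 3-regular on 10 vertices with no triangles and no 4-cycles (girth 5): this is the Petersen graph. Viewing the Petersen graph as the Kneser graph K(5,2) — vertices are 2-subsets of {1,…,5}, edges join disjoint pairs — its automorphisms are exactly the permutations of the 5-element set, so Aut ≅ S_5 of order 120.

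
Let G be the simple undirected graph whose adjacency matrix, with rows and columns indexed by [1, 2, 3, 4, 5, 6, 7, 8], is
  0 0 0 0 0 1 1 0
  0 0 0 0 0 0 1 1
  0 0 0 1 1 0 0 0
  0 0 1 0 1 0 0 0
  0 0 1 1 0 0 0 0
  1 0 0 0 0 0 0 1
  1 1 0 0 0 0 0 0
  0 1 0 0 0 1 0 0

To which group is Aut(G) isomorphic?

G has two connected components, {1, 2, 6, 7, 8} and {3, 4, 5}; each is 2-regular, so G = C_5 ⊔ C_3. No automorphism exchanges components of different sizes, hence Aut(G) is the direct product D_3 × D_5, order 60.

D_3 × D_5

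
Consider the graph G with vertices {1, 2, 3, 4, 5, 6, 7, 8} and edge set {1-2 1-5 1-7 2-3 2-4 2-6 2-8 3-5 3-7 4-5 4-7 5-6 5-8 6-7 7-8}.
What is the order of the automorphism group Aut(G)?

The vertices split by degree into {2, 5, 7} (degree 5) and {1, 3, 4, 6, 8} (degree 3); every edge runs between the two parts, so G is the complete bipartite graph K_{3,5}. Automorphisms preserve the bipartition setwise (since the parts differ in size) and act as S_5 × S_3 within it; |Aut| = 720.

720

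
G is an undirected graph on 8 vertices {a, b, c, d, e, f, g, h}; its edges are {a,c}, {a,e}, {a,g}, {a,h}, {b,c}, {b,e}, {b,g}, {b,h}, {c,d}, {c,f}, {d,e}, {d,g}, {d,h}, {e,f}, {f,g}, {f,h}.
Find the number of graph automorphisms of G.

1152

G is 4-regular and bipartite with parts {c, e, g, h} and {a, b, d, f} (each part is independent and every cross-pair is an edge), so G = K_{4,4}. Each part can be permuted independently (S_4 × S_4) and the two equal-size parts can also be swapped, giving (S_4 × S_4) ⋊ Z_2 of order 2·(4!)² = 1152.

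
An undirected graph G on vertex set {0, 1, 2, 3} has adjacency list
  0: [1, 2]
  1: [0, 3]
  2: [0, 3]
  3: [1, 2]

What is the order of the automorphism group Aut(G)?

8

Every vertex has degree 2 and the graph is connected, so G is the 4-cycle C_4. C_4 has 4 rotations and 4 reflections, so Aut(C_4) ≅ D_4 of order 8.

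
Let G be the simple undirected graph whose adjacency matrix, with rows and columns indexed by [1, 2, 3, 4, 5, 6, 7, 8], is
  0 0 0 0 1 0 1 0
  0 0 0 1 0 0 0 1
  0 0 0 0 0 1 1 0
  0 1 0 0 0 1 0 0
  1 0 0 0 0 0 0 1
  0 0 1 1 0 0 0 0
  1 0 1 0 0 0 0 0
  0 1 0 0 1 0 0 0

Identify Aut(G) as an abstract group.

Every vertex has degree 2 and the graph is connected, so G is the 8-cycle C_8. The automorphisms of the 8-cycle are exactly the symmetries of a regular 8-gon: the dihedral group D_8, |D_8| = 16.

the dihedral group of order 16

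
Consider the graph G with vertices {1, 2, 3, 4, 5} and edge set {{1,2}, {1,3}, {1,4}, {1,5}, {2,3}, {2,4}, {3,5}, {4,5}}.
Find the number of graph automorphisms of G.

8

Vertex 1 is the unique vertex of degree 4; the remaining 4 vertices each have degree 3 and induce a cycle, so G is the wheel on 5 vertices with hub 1. With the hub fixed, the remaining symmetry is that of the rim cycle C_4, giving the dihedral group D_4.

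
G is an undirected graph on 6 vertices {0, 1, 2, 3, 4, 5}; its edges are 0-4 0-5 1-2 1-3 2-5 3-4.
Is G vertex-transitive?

Every vertex has degree 2 and the graph is connected, so G is the 6-cycle C_6. C_6 has 6 rotations and 6 reflections, so Aut(C_6) ≅ D_6 of order 12. Under this action every vertex can be carried to every other, so G is vertex-transitive.

Yes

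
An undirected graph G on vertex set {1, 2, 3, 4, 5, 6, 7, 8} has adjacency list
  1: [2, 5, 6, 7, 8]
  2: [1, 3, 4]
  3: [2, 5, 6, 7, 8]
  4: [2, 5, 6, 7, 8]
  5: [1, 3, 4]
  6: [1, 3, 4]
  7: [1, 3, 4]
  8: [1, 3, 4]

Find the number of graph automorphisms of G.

The vertices split by degree into {1, 3, 4} (degree 5) and {2, 5, 6, 7, 8} (degree 3); every edge runs between the two parts, so G is the complete bipartite graph K_{3,5}. Automorphisms preserve the bipartition setwise (since the parts differ in size) and act as S_5 × S_3 within it; |Aut| = 720.

720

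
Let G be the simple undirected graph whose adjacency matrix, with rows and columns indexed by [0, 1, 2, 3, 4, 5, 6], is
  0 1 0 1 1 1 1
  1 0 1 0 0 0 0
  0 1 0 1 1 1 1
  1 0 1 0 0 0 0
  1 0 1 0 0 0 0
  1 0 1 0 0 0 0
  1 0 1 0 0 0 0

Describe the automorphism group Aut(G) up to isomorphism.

S_5 × S_2

The vertices split by degree into {0, 2} (degree 5) and {1, 3, 4, 5, 6} (degree 2); every edge runs between the two parts, so G is the complete bipartite graph K_{2,5}. The parts have unequal sizes, so no automorphism swaps them; each part is permuted independently, giving S_5 × S_2 of order 5!·2! = 240.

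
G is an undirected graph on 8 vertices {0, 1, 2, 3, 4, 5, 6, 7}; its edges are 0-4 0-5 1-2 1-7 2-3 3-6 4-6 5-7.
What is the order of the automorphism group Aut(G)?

16

Every vertex has degree 2 and the graph is connected, so G is the 8-cycle C_8. C_8 has 8 rotations and 8 reflections, so Aut(C_8) ≅ D_8 of order 16.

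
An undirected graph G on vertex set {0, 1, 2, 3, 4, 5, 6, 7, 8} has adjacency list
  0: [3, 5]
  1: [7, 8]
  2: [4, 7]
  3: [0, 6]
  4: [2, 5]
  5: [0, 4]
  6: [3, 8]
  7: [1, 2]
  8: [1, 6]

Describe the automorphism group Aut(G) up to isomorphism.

the dihedral group of order 18

G is 2-regular and connected on 9 vertices, i.e. the cycle C_9. C_9 has 9 rotations and 9 reflections, so Aut(C_9) ≅ D_9 of order 18.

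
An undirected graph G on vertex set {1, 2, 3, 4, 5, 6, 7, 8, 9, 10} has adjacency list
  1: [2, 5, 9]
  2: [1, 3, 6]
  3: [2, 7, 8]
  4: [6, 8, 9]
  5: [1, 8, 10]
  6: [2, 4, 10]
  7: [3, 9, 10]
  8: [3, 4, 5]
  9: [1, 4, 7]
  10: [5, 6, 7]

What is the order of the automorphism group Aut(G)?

120

G is 3-regular on 10 vertices with no triangles and no 4-cycles (girth 5): this is the Petersen graph. Viewing the Petersen graph as the Kneser graph K(5,2) — vertices are 2-subsets of {1,…,5}, edges join disjoint pairs — its automorphisms are exactly the permutations of the 5-element set, so Aut ≅ S_5 of order 120.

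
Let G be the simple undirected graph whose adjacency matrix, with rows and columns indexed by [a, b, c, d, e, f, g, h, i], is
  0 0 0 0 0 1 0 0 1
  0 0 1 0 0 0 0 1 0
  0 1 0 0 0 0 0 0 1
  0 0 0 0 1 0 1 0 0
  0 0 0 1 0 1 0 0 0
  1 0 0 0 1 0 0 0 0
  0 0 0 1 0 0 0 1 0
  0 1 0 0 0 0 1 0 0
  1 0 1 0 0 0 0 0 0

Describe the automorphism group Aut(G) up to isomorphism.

Every vertex has degree 2 and the graph is connected, so G is the 9-cycle C_9. C_9 has 9 rotations and 9 reflections, so Aut(C_9) ≅ D_9 of order 18.

D_9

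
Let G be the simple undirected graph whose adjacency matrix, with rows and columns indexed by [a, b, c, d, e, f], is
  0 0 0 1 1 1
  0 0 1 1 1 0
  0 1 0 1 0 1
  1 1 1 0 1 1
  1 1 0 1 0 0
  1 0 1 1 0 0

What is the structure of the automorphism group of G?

the dihedral group of order 10

Vertex d is the unique vertex of degree 5; the remaining 5 vertices each have degree 3 and induce a cycle, so G is the wheel on 6 vertices with hub d. With the hub fixed, the remaining symmetry is that of the rim cycle C_5, giving the dihedral group D_5.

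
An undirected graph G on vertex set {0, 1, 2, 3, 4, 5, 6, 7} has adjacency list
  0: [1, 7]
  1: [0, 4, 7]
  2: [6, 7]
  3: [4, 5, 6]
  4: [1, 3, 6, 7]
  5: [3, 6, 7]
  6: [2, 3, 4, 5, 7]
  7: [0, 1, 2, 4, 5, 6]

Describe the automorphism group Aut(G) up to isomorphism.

1

Degrees alone do not determine every vertex (e.g. 0 and 2 both have degree 2), but their neighbour-degree multisets differ: N(0) has degrees [3, 6] while N(2) has degrees [5, 6]. Repeating this refinement separates all vertices, so the only automorphism is the identity.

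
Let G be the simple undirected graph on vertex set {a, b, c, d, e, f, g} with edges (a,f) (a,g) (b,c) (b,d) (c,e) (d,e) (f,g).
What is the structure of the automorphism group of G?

D_3 × D_4

G has two connected components, {b, c, d, e} and {a, f, g}; each is 2-regular, so G = C_4 ⊔ C_3. No automorphism exchanges components of different sizes, hence Aut(G) is the direct product D_3 × D_4, order 48.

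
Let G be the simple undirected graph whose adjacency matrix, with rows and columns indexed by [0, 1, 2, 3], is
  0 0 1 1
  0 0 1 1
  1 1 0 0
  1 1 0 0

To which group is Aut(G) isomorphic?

Every vertex has degree 2 and the graph is connected, so G is the 4-cycle C_4. The automorphisms of the 4-cycle are exactly the symmetries of a regular 4-gon: the dihedral group D_4, |D_4| = 8.

the dihedral group of order 8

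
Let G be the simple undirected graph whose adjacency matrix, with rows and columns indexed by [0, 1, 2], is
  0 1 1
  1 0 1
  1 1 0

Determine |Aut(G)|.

Every vertex has degree 2, so G is the complete graph K_3. Every bijection on the vertex set is an automorphism of K_3; hence Aut(K_3) ≅ S_3, order 6.

6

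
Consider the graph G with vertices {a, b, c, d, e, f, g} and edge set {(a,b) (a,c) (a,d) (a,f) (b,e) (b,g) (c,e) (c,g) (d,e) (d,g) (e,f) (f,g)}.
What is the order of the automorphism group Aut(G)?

The vertices split by degree into {a, e, g} (degree 4) and {b, c, d, f} (degree 3); every edge runs between the two parts, so G is the complete bipartite graph K_{3,4}. Automorphisms preserve the bipartition setwise (since the parts differ in size) and act as S_3 × S_4 within it; |Aut| = 144.

144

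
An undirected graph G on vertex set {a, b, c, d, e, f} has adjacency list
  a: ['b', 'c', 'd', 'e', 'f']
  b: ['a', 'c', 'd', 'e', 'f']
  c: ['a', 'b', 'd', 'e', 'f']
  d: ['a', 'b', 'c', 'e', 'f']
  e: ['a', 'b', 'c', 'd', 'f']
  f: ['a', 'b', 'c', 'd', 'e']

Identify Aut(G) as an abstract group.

S_6

All 6 vertices are pairwise adjacent: G = K_6. Any permutation of the 6 vertices preserves K_6, so Aut(K_6) = S_6 of order 6! = 720.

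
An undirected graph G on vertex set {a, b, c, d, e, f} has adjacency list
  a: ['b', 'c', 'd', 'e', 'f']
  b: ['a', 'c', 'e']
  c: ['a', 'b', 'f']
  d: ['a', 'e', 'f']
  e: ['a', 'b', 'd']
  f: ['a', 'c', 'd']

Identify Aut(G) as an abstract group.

Vertex a is the unique vertex of degree 5; the remaining 5 vertices each have degree 3 and induce a cycle, so G is the wheel on 6 vertices with hub a. Every automorphism fixes the hub and acts on the rim 5-cycle, so Aut(G) ≅ Aut(C_5) = D_5 of order 10.

the dihedral group of order 10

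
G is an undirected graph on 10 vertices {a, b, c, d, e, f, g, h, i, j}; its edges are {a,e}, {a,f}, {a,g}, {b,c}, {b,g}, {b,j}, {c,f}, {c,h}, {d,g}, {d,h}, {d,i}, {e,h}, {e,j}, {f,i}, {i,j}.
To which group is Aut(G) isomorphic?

G is 3-regular on 10 vertices with no triangles and no 4-cycles (girth 5): this is the Petersen graph. Viewing the Petersen graph as the Kneser graph K(5,2) — vertices are 2-subsets of {1,…,5}, edges join disjoint pairs — its automorphisms are exactly the permutations of the 5-element set, so Aut ≅ S_5 of order 120.

the symmetric group S_5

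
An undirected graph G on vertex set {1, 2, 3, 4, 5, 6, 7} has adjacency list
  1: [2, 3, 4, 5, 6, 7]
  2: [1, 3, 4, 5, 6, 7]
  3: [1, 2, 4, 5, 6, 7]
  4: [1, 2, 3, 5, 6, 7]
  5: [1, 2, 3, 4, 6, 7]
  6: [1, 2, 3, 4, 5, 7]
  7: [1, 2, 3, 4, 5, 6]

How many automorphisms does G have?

All 7 vertices are pairwise adjacent: G = K_7. Any permutation of the 7 vertices preserves K_7, so Aut(K_7) = S_7 of order 7! = 5040.

5040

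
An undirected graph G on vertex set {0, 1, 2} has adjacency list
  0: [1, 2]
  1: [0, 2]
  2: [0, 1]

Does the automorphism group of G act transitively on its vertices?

Every vertex has degree 2, so G is the complete graph K_3. Any permutation of the 3 vertices preserves K_3, so Aut(K_3) = S_3 of order 3! = 6. Under this action every vertex can be carried to every other, so G is vertex-transitive.

Yes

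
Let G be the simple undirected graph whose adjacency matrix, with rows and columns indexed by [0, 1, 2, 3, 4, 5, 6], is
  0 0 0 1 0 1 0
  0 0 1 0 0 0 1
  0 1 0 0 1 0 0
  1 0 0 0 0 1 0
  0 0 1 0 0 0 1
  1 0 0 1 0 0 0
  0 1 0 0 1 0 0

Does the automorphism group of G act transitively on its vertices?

G has two connected components, {1, 2, 4, 6} and {0, 3, 5}; each is 2-regular, so G = C_4 ⊔ C_3. The orbit of 0 under Aut(G) is {0, 3, 5}, which does not contain 1, so G is not vertex-transitive.

No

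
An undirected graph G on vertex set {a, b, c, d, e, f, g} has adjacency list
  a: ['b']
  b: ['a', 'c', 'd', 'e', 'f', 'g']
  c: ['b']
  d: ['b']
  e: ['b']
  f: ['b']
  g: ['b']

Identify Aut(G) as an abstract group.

the symmetric group on 6 letters

Vertex b has degree 6 and every other vertex has degree 1, so G is the star K_{1,6} with centre b. Any automorphism fixes the centre and permutes the 6 leaves freely, so Aut(G) ≅ S_6 of order 6! = 720.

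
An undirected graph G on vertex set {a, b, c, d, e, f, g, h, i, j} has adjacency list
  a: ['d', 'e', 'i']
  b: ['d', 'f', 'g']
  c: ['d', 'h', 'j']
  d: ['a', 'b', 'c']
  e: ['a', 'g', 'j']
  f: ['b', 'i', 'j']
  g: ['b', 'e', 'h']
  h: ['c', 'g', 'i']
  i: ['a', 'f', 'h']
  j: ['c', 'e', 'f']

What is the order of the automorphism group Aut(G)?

120

G is 3-regular on 10 vertices with no triangles and no 4-cycles (girth 5): this is the Petersen graph. It is a classical fact that the Petersen graph has automorphism group S_5 (order 120), arising from its description as the Kneser graph K(5,2).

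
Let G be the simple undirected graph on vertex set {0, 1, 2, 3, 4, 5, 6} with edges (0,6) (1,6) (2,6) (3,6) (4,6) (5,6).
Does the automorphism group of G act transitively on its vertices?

No

Vertex 6 is the only vertex of degree 6, so every automorphism fixes it; G is not vertex-transitive.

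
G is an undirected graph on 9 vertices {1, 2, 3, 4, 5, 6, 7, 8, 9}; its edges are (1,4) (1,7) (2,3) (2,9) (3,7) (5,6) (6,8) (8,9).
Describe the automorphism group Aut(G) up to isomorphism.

The degree sequence is [2, 2, 2, 1, 1, 2, 2, 2, 2]; the two degree-1 vertices 4 and 5 are the ends of a path, so G = P_9. The only nontrivial automorphism of a path is the end-to-end reflection, so Aut(G) ≅ Z_2.

the cyclic group of order 2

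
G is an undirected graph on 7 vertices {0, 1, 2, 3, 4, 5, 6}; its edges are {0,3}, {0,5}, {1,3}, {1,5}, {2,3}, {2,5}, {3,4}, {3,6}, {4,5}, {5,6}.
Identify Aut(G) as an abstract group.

The vertices split by degree into {3, 5} (degree 5) and {0, 1, 2, 4, 6} (degree 2); every edge runs between the two parts, so G is the complete bipartite graph K_{2,5}. The parts have unequal sizes, so no automorphism swaps them; each part is permuted independently, giving S_5 × S_2 of order 5!·2! = 240.

S_5 × S_2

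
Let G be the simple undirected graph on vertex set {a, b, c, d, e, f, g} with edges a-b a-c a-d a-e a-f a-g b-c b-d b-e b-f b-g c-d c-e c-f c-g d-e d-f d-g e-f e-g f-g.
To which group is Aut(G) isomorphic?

S_7

Every vertex has degree 6, so G is the complete graph K_7. Every bijection on the vertex set is an automorphism of K_7; hence Aut(K_7) ≅ S_7, order 5040.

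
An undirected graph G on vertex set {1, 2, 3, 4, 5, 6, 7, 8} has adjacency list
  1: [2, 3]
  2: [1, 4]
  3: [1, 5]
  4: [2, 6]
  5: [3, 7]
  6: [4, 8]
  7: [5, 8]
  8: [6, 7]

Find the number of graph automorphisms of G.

16

G is 2-regular and connected on 8 vertices, i.e. the cycle C_8. C_8 has 8 rotations and 8 reflections, so Aut(C_8) ≅ D_8 of order 16.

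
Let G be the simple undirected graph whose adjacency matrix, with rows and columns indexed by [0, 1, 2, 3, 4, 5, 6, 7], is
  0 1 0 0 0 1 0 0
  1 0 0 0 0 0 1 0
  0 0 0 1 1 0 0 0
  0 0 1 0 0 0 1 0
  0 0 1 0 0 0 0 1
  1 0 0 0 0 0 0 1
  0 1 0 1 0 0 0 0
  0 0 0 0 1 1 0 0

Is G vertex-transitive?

Yes

Every vertex has degree 2 and the graph is connected, so G is the 8-cycle C_8. C_8 has 8 rotations and 8 reflections, so Aut(C_8) ≅ D_8 of order 16. This group acts transitively on the 8 vertices.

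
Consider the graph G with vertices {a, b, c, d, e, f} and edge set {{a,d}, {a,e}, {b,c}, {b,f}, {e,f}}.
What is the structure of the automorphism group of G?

C_2

The degree sequence is [2, 2, 1, 1, 2, 2]; the two degree-1 vertices c and d are the ends of a path, so G = P_6. A path has exactly one nontrivial symmetry — reversal — giving Aut(G) of order 2.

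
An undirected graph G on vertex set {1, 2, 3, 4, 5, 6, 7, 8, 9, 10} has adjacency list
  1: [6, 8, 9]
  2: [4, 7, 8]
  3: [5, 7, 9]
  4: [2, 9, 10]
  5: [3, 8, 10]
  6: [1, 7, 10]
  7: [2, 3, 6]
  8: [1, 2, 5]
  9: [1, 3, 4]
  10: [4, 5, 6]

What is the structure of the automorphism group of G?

G is 3-regular on 10 vertices with no triangles and no 4-cycles (girth 5): this is the Petersen graph. It is a classical fact that the Petersen graph has automorphism group S_5 (order 120), arising from its description as the Kneser graph K(5,2).

S_5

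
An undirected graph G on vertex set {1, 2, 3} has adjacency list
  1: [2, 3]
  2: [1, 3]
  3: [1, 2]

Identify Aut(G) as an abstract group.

All 3 vertices are pairwise adjacent: G = K_3. Every bijection on the vertex set is an automorphism of K_3; hence Aut(K_3) ≅ S_3, order 6.

the symmetric group on 3 letters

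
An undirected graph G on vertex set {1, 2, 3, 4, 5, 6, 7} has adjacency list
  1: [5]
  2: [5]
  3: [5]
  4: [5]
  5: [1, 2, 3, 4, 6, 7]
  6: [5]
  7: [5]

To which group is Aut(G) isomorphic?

Vertex 5 has degree 6 and every other vertex has degree 1, so G is the star K_{1,6} with centre 5. Any automorphism fixes the centre and permutes the 6 leaves freely, so Aut(G) ≅ S_6 of order 6! = 720.

the symmetric group on 6 letters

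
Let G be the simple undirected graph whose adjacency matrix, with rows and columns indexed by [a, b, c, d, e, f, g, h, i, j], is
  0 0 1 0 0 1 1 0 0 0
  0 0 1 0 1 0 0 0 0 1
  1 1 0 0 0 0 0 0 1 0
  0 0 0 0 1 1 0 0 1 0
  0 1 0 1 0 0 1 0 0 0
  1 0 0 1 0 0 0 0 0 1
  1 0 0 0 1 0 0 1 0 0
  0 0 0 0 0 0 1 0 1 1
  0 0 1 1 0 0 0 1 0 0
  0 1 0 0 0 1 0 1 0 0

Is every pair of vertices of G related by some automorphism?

Yes

G is 3-regular on 10 vertices with no triangles and no 4-cycles (girth 5): this is the Petersen graph. It is a classical fact that the Petersen graph has automorphism group S_5 (order 120), arising from its description as the Kneser graph K(5,2). Under this action every vertex can be carried to every other, so G is vertex-transitive.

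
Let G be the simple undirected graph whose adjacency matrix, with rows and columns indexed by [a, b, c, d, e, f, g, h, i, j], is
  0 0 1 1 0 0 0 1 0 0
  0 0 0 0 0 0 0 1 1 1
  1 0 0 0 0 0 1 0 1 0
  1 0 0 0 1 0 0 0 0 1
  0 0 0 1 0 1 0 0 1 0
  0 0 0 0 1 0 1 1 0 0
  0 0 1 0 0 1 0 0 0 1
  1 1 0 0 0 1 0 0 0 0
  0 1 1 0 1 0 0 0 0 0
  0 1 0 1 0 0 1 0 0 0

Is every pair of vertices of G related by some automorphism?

G is 3-regular on 10 vertices with no triangles and no 4-cycles (girth 5): this is the Petersen graph. It is a classical fact that the Petersen graph has automorphism group S_5 (order 120), arising from its description as the Kneser graph K(5,2). This group acts transitively on the 10 vertices.

Yes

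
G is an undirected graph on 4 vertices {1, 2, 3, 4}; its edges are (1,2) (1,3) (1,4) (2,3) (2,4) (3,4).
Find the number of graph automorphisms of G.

24

Every vertex has degree 3, so G is the complete graph K_4. Every bijection on the vertex set is an automorphism of K_4; hence Aut(K_4) ≅ S_4, order 24.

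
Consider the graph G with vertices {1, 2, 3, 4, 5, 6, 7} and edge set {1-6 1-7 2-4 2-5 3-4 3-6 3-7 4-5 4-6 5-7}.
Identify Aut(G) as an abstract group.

The degree sequence is [2, 2, 3, 4, 3, 3, 3]. Checking the degree-preserving permutations of the vertex set shows that none except the identity preserves every edge, so Aut(G) is trivial.

1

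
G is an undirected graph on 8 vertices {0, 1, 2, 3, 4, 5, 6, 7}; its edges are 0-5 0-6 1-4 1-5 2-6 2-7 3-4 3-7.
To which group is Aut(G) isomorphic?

G is 2-regular and connected on 8 vertices, i.e. the cycle C_8. C_8 has 8 rotations and 8 reflections, so Aut(C_8) ≅ D_8 of order 16.

the dihedral group of order 16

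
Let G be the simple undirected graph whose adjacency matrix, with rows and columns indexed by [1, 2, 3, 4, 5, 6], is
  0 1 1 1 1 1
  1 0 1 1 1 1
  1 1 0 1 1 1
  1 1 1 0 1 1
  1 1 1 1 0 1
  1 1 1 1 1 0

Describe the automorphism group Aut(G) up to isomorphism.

the symmetric group on 6 letters

Every vertex has degree 5, so G is the complete graph K_6. Any permutation of the 6 vertices preserves K_6, so Aut(K_6) = S_6 of order 6! = 720.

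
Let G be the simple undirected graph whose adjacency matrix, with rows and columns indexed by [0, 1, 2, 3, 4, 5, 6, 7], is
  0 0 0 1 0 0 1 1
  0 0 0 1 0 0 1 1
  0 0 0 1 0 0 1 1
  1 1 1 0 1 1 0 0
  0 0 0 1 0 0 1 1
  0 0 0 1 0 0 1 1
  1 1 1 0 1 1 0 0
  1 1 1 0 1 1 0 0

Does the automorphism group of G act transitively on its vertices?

No

Automorphisms preserve degree, but G has vertices of degree 3 and vertices of degree 5; no automorphism maps one to the other, so G is not vertex-transitive.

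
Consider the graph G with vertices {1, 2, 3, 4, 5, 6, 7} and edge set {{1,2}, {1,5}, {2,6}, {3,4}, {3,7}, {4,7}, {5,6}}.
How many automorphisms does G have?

G has two connected components, {1, 2, 5, 6} and {3, 4, 7}; each is 2-regular, so G = C_4 ⊔ C_3. The components are non-isomorphic (different sizes), so Aut(G) = Aut(C_4) × Aut(C_3) = D_4 × D_3 of order 8·6 = 48.

48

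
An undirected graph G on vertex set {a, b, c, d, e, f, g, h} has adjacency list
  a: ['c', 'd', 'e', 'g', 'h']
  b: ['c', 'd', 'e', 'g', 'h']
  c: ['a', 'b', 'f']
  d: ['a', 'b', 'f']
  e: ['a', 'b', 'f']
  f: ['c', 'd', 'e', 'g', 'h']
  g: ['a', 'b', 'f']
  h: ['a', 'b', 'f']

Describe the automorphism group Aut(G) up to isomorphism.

S_3 × S_5

The vertices split by degree into {a, b, f} (degree 5) and {c, d, e, g, h} (degree 3); every edge runs between the two parts, so G is the complete bipartite graph K_{3,5}. Automorphisms preserve the bipartition setwise (since the parts differ in size) and act as S_3 × S_5 within it; |Aut| = 720.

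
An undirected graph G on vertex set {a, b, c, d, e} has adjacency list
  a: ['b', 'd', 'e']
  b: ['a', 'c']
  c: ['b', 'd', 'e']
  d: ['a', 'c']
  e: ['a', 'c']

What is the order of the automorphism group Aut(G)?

12

The vertices split by degree into {a, c} (degree 3) and {b, d, e} (degree 2); every edge runs between the two parts, so G is the complete bipartite graph K_{2,3}. Automorphisms preserve the bipartition setwise (since the parts differ in size) and act as S_3 × S_2 within it; |Aut| = 12.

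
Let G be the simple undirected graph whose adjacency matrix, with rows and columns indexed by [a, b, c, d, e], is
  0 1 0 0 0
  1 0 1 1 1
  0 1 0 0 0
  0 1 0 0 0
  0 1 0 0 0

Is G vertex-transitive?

No

Vertex b is the only vertex of degree 4, so every automorphism fixes it; G is not vertex-transitive.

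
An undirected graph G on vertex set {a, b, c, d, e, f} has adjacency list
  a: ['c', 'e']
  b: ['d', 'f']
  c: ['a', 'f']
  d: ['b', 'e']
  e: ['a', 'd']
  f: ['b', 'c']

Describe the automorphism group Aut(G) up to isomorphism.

D_6

G is 2-regular and connected on 6 vertices, i.e. the cycle C_6. C_6 has 6 rotations and 6 reflections, so Aut(C_6) ≅ D_6 of order 12.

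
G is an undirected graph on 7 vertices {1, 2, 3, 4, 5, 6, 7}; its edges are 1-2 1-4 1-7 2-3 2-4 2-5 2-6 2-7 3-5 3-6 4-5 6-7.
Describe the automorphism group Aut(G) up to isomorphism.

the dihedral group of order 12

Vertex 2 is the unique vertex of degree 6; the remaining 6 vertices each have degree 3 and induce a cycle, so G is the wheel on 7 vertices with hub 2. Every automorphism fixes the hub and acts on the rim 6-cycle, so Aut(G) ≅ Aut(C_6) = D_6 of order 12.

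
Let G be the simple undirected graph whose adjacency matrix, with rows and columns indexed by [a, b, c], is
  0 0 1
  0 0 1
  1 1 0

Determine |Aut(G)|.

The degree sequence is [1, 1, 2]; the two degree-1 vertices a and b are the ends of a path, so G = P_3. The only nontrivial automorphism of a path is the end-to-end reflection, so Aut(G) ≅ Z_2.

2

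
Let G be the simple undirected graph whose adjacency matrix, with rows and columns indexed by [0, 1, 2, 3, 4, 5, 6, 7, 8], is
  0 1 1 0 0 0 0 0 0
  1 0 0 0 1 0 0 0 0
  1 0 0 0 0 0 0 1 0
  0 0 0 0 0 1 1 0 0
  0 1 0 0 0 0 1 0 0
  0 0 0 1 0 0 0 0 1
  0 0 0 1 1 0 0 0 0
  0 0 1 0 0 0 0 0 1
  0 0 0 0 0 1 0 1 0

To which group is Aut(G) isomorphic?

D_9

Every vertex has degree 2 and the graph is connected, so G is the 9-cycle C_9. C_9 has 9 rotations and 9 reflections, so Aut(C_9) ≅ D_9 of order 18.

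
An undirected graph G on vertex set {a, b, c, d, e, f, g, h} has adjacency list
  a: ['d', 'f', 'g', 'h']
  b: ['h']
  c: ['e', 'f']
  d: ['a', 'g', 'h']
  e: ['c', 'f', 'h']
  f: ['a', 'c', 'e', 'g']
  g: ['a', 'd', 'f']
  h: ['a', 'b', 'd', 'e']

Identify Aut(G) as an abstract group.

{e}

The degree sequence is [4, 1, 2, 3, 3, 4, 3, 4]. Checking the degree-preserving permutations of the vertex set shows that none except the identity preserves every edge, so Aut(G) is trivial.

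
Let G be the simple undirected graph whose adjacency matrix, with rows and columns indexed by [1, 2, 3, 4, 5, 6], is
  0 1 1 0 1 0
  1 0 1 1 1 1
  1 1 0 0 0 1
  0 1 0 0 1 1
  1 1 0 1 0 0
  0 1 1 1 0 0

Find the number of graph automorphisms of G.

Vertex 2 is the unique vertex of degree 5; the remaining 5 vertices each have degree 3 and induce a cycle, so G is the wheel on 6 vertices with hub 2. Every automorphism fixes the hub and acts on the rim 5-cycle, so Aut(G) ≅ Aut(C_5) = D_5 of order 10.

10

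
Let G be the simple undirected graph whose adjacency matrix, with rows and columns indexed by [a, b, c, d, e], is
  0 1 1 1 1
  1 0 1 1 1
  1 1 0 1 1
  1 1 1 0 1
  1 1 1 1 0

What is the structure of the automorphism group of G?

S_5

All 5 vertices are pairwise adjacent: G = K_5. Every bijection on the vertex set is an automorphism of K_5; hence Aut(K_5) ≅ S_5, order 120.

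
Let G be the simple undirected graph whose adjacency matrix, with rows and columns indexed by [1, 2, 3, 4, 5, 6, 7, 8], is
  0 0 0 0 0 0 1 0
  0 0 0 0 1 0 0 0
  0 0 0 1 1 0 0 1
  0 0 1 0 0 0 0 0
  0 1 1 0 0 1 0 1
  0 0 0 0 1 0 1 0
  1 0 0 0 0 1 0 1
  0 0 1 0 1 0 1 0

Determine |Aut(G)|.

1

The degree sequence is [1, 1, 3, 1, 4, 2, 3, 3]. Checking the degree-preserving permutations of the vertex set shows that none except the identity preserves every edge, so Aut(G) is trivial.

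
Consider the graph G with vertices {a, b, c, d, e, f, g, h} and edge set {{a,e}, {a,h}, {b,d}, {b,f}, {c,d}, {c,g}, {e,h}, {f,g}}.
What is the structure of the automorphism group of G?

D_3 × D_5

G has two connected components, {b, c, d, f, g} and {a, e, h}; each is 2-regular, so G = C_5 ⊔ C_3. No automorphism exchanges components of different sizes, hence Aut(G) is the direct product D_3 × D_5, order 60.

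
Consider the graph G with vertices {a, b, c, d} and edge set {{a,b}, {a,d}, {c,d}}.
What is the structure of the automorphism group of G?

The degree sequence is [2, 1, 1, 2]; the two degree-1 vertices b and c are the ends of a path, so G = P_4. The only nontrivial automorphism of a path is the end-to-end reflection, so Aut(G) ≅ Z_2.

C_2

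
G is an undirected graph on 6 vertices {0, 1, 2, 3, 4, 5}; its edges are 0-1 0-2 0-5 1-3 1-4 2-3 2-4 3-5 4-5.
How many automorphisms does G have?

72

G is 3-regular and bipartite with parts {1, 2, 5} and {0, 3, 4} (each part is independent and every cross-pair is an edge), so G = K_{3,3}. Aut(K_{3,3}) is the wreath product S_3 ≀ Z_2: permute within each part, then optionally swap the parts; |Aut| = 2·(3!)² = 72.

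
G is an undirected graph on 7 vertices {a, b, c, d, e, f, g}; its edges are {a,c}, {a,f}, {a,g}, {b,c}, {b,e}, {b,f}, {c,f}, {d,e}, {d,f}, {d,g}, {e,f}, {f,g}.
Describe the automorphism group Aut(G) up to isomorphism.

Vertex f is the unique vertex of degree 6; the remaining 6 vertices each have degree 3 and induce a cycle, so G is the wheel on 7 vertices with hub f. Every automorphism fixes the hub and acts on the rim 6-cycle, so Aut(G) ≅ Aut(C_6) = D_6 of order 12.

D_6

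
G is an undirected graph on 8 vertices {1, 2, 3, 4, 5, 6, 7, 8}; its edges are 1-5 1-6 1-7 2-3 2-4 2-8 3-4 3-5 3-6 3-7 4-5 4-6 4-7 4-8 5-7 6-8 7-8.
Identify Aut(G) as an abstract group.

1

The degree sequence is [3, 3, 5, 6, 4, 4, 5, 4]. Checking the degree-preserving permutations of the vertex set shows that none except the identity preserves every edge, so Aut(G) is trivial.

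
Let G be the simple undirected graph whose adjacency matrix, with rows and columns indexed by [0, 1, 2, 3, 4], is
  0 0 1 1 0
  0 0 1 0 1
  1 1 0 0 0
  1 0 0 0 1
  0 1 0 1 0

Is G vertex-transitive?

Yes

G is 2-regular and connected on 5 vertices, i.e. the cycle C_5. C_5 has 5 rotations and 5 reflections, so Aut(C_5) ≅ D_5 of order 10. Under this action every vertex can be carried to every other, so G is vertex-transitive.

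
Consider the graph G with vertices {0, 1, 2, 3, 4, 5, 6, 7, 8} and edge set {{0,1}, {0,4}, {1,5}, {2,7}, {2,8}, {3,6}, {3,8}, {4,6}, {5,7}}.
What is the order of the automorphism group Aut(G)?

G is 2-regular and connected on 9 vertices, i.e. the cycle C_9. The automorphisms of the 9-cycle are exactly the symmetries of a regular 9-gon: the dihedral group D_9, |D_9| = 18.

18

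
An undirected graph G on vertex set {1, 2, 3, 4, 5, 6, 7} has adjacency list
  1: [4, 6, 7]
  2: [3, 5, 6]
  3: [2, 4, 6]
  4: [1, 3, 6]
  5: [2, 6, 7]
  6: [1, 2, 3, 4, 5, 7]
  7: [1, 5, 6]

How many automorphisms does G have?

Vertex 6 is the unique vertex of degree 6; the remaining 6 vertices each have degree 3 and induce a cycle, so G is the wheel on 7 vertices with hub 6. With the hub fixed, the remaining symmetry is that of the rim cycle C_6, giving the dihedral group D_6.

12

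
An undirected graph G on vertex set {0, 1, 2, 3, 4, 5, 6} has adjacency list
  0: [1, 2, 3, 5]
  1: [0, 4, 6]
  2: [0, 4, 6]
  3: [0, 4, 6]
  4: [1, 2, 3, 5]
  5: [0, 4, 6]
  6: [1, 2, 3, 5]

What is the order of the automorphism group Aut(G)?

The vertices split by degree into {0, 4, 6} (degree 4) and {1, 2, 3, 5} (degree 3); every edge runs between the two parts, so G is the complete bipartite graph K_{3,4}. Automorphisms preserve the bipartition setwise (since the parts differ in size) and act as S_3 × S_4 within it; |Aut| = 144.

144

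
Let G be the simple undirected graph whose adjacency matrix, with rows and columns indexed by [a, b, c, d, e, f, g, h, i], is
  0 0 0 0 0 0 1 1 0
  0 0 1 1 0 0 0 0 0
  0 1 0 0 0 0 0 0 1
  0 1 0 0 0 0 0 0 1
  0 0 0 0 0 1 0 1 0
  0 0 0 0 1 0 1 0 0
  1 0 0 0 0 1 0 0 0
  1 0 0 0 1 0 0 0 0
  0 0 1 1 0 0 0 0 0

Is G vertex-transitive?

No

G has two connected components, {a, e, f, g, h} and {b, c, d, i}; each is 2-regular, so G = C_5 ⊔ C_4. The orbit of a under Aut(G) is {a, e, f, g, h}, which does not contain b, so G is not vertex-transitive.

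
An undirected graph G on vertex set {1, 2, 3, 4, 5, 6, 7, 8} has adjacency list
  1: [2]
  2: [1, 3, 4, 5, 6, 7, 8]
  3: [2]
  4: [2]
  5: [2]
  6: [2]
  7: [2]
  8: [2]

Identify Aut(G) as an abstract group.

the symmetric group on 7 letters

Vertex 2 has degree 7 and every other vertex has degree 1, so G is the star K_{1,7} with centre 2. Any automorphism fixes the centre and permutes the 7 leaves freely, so Aut(G) ≅ S_7 of order 7! = 5040.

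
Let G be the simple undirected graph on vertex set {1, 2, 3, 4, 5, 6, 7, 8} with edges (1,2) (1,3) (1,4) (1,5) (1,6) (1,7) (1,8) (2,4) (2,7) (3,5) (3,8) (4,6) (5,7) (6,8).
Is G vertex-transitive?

Vertex 1 is the only vertex of degree 7, so every automorphism fixes it; G is not vertex-transitive.

No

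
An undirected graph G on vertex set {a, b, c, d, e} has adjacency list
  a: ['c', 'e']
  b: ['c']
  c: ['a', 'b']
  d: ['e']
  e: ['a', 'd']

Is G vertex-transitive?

Automorphisms preserve degree, but G has vertices of degree 1 and vertices of degree 2; no automorphism maps one to the other, so G is not vertex-transitive.

No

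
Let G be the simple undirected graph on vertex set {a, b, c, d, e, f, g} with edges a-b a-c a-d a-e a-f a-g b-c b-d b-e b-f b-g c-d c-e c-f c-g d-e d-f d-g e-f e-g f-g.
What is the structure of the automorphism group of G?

S_7

All 7 vertices are pairwise adjacent: G = K_7. Every bijection on the vertex set is an automorphism of K_7; hence Aut(K_7) ≅ S_7, order 5040.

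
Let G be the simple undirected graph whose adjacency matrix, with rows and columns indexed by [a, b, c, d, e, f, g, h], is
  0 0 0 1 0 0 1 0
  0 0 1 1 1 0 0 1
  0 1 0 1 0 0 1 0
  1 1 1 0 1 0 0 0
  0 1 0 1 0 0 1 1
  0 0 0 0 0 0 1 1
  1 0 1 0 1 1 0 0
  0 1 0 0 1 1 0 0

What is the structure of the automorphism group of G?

Degrees alone do not determine every vertex (e.g. a and f both have degree 2), but their neighbour-degree multisets differ: N(a) has degrees [4, 4] while N(f) has degrees [3, 4]. Repeating this refinement separates all vertices, so the only automorphism is the identity.

{e}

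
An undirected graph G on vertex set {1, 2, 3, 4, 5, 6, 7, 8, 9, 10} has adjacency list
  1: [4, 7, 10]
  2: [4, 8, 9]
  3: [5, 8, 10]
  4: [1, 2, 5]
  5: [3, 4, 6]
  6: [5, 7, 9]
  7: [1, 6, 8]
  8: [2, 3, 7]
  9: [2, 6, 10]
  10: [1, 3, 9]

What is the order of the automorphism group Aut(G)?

120

G is 3-regular on 10 vertices with no triangles and no 4-cycles (girth 5): this is the Petersen graph. Viewing the Petersen graph as the Kneser graph K(5,2) — vertices are 2-subsets of {1,…,5}, edges join disjoint pairs — its automorphisms are exactly the permutations of the 5-element set, so Aut ≅ S_5 of order 120.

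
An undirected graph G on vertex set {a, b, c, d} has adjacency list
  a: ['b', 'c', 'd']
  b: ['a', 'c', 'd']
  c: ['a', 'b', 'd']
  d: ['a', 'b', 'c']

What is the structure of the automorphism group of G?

All 4 vertices are pairwise adjacent: G = K_4. Every bijection on the vertex set is an automorphism of K_4; hence Aut(K_4) ≅ S_4, order 24.

S_4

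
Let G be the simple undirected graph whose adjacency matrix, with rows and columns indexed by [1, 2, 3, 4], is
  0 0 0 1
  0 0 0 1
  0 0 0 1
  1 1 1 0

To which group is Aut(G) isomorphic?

the symmetric group on 3 letters

Vertex 4 has degree 3 and every other vertex has degree 1, so G is the star K_{1,3} with centre 4. Any automorphism fixes the centre and permutes the 3 leaves freely, so Aut(G) ≅ S_3 of order 3! = 6.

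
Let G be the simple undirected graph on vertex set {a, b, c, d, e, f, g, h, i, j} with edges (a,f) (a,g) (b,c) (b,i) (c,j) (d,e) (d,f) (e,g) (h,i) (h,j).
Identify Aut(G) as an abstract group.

D_5 ≀ Z_2

G has two connected components, {b, c, h, i, j} and {a, d, e, f, g}; each is 2-regular, so G = C_5 ⊔ C_5. Aut of a disjoint union of two copies of C_5 is the wreath product D_5 ≀ Z_2, of order 2·10² = 200.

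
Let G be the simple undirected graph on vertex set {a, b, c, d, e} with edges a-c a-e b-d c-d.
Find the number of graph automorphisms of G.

2

The degree sequence is [2, 1, 2, 2, 1]; the two degree-1 vertices b and e are the ends of a path, so G = P_5. The only nontrivial automorphism of a path is the end-to-end reflection, so Aut(G) ≅ Z_2.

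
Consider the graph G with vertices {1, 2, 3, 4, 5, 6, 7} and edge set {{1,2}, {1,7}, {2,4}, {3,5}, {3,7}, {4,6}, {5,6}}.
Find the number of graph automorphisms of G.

14

Every vertex has degree 2 and the graph is connected, so G is the 7-cycle C_7. C_7 has 7 rotations and 7 reflections, so Aut(C_7) ≅ D_7 of order 14.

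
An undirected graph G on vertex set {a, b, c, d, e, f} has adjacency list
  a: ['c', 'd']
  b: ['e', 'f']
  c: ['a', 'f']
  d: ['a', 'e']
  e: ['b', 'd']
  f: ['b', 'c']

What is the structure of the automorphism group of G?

G is 2-regular and connected on 6 vertices, i.e. the cycle C_6. C_6 has 6 rotations and 6 reflections, so Aut(C_6) ≅ D_6 of order 12.

D_6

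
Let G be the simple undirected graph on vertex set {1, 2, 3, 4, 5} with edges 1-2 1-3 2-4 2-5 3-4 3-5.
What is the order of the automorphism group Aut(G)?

12

The vertices split by degree into {2, 3} (degree 3) and {1, 4, 5} (degree 2); every edge runs between the two parts, so G is the complete bipartite graph K_{2,3}. Automorphisms preserve the bipartition setwise (since the parts differ in size) and act as S_2 × S_3 within it; |Aut| = 12.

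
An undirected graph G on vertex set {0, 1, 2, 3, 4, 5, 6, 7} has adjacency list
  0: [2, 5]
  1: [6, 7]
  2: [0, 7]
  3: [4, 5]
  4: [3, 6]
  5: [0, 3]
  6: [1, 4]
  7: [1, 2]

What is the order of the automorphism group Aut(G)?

16

G is 2-regular and connected on 8 vertices, i.e. the cycle C_8. C_8 has 8 rotations and 8 reflections, so Aut(C_8) ≅ D_8 of order 16.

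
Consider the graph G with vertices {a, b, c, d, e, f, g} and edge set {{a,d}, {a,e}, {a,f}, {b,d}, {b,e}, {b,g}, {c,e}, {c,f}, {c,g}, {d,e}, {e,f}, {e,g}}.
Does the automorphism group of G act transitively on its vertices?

No

Vertex e is the only vertex of degree 6, so every automorphism fixes it; G is not vertex-transitive.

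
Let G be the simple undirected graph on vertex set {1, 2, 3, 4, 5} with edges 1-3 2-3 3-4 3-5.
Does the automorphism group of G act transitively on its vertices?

No

Vertex 3 is the only vertex of degree 4, so every automorphism fixes it; G is not vertex-transitive.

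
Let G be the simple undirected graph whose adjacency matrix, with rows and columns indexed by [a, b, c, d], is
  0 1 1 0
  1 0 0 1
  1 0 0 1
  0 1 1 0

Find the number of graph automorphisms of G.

G is 2-regular and bipartite on 2^2 = 4 vertices with girth 4; it is the hypercube graph Q_2. Aut(Q_2) consists of the signed permutations of the 2 coordinate axes: 2! permutations times 2^2 sign flips, so |Aut| = 2^2·2! = 8.

8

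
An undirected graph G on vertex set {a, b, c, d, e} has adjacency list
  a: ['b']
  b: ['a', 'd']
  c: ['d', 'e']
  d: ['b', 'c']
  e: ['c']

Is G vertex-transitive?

No

Automorphisms preserve degree, but G has vertices of degree 1 and vertices of degree 2; no automorphism maps one to the other, so G is not vertex-transitive.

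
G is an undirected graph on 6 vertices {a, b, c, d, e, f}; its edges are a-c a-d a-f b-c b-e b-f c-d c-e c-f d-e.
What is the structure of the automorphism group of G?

Vertex c is the unique vertex of degree 5; the remaining 5 vertices each have degree 3 and induce a cycle, so G is the wheel on 6 vertices with hub c. With the hub fixed, the remaining symmetry is that of the rim cycle C_5, giving the dihedral group D_5.

D_5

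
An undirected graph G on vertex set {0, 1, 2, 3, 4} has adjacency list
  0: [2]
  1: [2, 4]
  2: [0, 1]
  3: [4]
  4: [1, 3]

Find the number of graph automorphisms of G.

The degree sequence is [1, 2, 2, 1, 2]; the two degree-1 vertices 0 and 3 are the ends of a path, so G = P_5. The only nontrivial automorphism of a path is the end-to-end reflection, so Aut(G) ≅ Z_2.

2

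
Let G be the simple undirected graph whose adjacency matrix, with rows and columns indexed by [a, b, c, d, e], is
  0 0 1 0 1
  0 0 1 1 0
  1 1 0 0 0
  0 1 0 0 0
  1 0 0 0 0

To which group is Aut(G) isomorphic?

The degree sequence is [2, 2, 2, 1, 1]; the two degree-1 vertices d and e are the ends of a path, so G = P_5. The only nontrivial automorphism of a path is the end-to-end reflection, so Aut(G) ≅ Z_2.

Z_2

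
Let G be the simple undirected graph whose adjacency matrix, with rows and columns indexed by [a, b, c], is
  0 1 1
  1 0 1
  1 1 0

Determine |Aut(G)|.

Every vertex has degree 2, so G is the complete graph K_3. Every bijection on the vertex set is an automorphism of K_3; hence Aut(K_3) ≅ S_3, order 6.

6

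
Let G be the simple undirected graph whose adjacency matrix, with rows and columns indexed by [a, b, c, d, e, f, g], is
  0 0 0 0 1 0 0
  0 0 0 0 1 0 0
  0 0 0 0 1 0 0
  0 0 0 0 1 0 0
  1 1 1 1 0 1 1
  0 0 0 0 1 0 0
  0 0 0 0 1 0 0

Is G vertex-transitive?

No

Vertex e is the only vertex of degree 6, so every automorphism fixes it; G is not vertex-transitive.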